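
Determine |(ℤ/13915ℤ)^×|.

9680

Prime factorization: 13915 = 5 × 11^2 × 23.
φ(13915) = 13915 · (1 − 1/5) · (1 − 1/11) · (1 − 1/23)
       = 13915 · 880/1265 = 9680.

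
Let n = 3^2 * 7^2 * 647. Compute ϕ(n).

φ(285327) = 285327 · (1 − 1/3) · (1 − 1/7) · (1 − 1/647)
       = 285327 · 7752/13587 = 162792.

162792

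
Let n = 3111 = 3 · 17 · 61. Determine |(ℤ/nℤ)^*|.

1920

φ(3111) = 3111 · (1 − 1/3) · (1 − 1/17) · (1 − 1/61)
       = 3111 · 1920/3111 = 1920.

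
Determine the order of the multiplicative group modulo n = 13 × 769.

φ(13) = 13 − 1 = 12.
φ(769) = 769 − 1 = 768.
Since φ is multiplicative, φ(9997) = 12 · 768 = 9216.

9216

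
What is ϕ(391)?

352

First factor: 391 = 17 * 23.
φ(17) = 17 − 1 = 16.
φ(23) = 23 − 1 = 22.
Multiply: 16 · 22 = 352.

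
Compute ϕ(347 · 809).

279568

φ(347) = 347 − 1 = 346.
φ(809) = 809 − 1 = 808.
Since φ is multiplicative, φ(280723) = 346 · 808 = 279568.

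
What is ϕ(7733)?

6480

Prime factorization: 7733 = 11 · 19 · 37.
φ(7733) = 7733 · (1 − 1/11) · (1 − 1/19) · (1 − 1/37)
       = 7733 · 6480/7733 = 6480.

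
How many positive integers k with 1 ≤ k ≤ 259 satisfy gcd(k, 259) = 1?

216

Factor 259: 259 = 7 * 37.
φ(259) = 259 · (1 − 1/7) · (1 − 1/37)
       = 259 · 216/259 = 216.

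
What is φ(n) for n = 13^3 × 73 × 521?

φ(13^3) = 13^2·(13−1) = 169·12 = 2028.
φ(73) = 73 − 1 = 72.
φ(521) = 521 − 1 = 520.
Since φ is multiplicative, φ(83558501) = 2028 · 72 · 520 = 75928320.

75928320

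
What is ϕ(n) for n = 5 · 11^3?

φ(6655) = 6655 · (1 − 1/5) · (1 − 1/11)
       = 6655 · 40/55 = 4840.

4840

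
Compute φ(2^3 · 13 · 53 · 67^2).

11037312

φ(2^3) = 2^2·(2−1) = 4·1 = 4.
φ(13) = 13 − 1 = 12.
φ(53) = 53 − 1 = 52.
φ(67^2) = 67^1·(67−1) = 67·66 = 4422.
Since φ is multiplicative, φ(24743368) = 4 · 12 · 52 · 4422 = 11037312.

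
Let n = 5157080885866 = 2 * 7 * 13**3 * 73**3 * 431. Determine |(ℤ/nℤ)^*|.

2007547701120

φ(5157080885866) = 5157080885866 · (1 − 1/2) · (1 − 1/7) · (1 − 1/13) · (1 − 1/73) · (1 − 1/431)
       = 5157080885866 · 2229120/5726266 = 2007547701120.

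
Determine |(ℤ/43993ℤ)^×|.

Prime factorization: 43993 = 29 * 37 * 41.
φ(29) = 29 − 1 = 28.
φ(37) = 37 − 1 = 36.
φ(41) = 41 − 1 = 40.
Multiply: 28 · 36 · 40 = 40320.

40320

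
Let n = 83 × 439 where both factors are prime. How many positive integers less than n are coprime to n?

35916

φ(36437) = 36437 · (1 − 1/83) · (1 − 1/439)
       = 36437 · 35916/36437 = 35916.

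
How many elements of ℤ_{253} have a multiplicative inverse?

First factor: 253 = 11 · 23.
φ(253) = 253 · (1 − 1/11) · (1 − 1/23)
       = 253 · 220/253 = 220.

220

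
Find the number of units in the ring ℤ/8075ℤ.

First factor: 8075 = 5^2 * 17 * 19.
φ(5^2) = 5^1·(5−1) = 5·4 = 20.
φ(17) = 17 − 1 = 16.
φ(19) = 19 − 1 = 18.
φ(8075) = 20 × 16 × 18 = 5760.

5760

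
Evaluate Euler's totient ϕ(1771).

1320

Factor 1771: 1771 = 7 * 11 * 23.
φ(7) = 7 − 1 = 6.
φ(11) = 11 − 1 = 10.
φ(23) = 23 − 1 = 22.
Since φ is multiplicative, φ(1771) = 6 · 10 · 22 = 1320.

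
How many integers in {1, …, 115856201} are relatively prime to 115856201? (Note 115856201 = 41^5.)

113030440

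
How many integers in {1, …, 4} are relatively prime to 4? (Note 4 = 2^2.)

φ(2^2) = 2^1·(2−1) = 2·1 = 2.

2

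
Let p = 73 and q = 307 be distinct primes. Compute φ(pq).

φ(n) = (p − 1)(q − 1) = (73−1)(307−1) = 72·306 = 22032.

22032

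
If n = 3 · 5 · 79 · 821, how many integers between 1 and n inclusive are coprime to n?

φ(972885) = 972885 · (1 − 1/3) · (1 − 1/5) · (1 − 1/79) · (1 − 1/821)
       = 972885 · 511680/972885 = 511680.

511680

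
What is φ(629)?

First factor: 629 = 17 * 37.
φ(17) = 17 − 1 = 16.
φ(37) = 37 − 1 = 36.
Since φ is multiplicative, φ(629) = 16 · 36 = 576.

576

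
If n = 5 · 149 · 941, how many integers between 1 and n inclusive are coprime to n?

556480

φ(5) = 5 − 1 = 4.
φ(149) = 149 − 1 = 148.
φ(941) = 941 − 1 = 940.
Multiply: 4 · 148 · 940 = 556480.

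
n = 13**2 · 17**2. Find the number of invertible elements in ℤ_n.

φ(48841) = 48841 · (1 − 1/13) · (1 − 1/17)
       = 48841 · 192/221 = 42432.

42432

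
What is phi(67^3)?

φ(300763) = 300763 · (1 − 1/67)
       = 300763 · 66/67 = 296274.

296274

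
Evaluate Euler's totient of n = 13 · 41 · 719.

344640

φ(13) = 13 − 1 = 12.
φ(41) = 41 − 1 = 40.
φ(719) = 719 − 1 = 718.
Multiply: 12 · 40 · 718 = 344640.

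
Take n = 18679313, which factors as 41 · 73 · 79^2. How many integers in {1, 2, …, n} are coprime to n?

φ(41) = 41 − 1 = 40.
φ(73) = 73 − 1 = 72.
φ(79^2) = 79^2 − 79^1 = 6241 − 79 = 6162.
Since φ is multiplicative, φ(18679313) = 40 · 72 · 6162 = 17746560.

17746560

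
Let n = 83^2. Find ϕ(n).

6806

φ(6889) = 6889 · (1 − 1/83)
       = 6889 · 82/83 = 6806.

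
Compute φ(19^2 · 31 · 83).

841320

φ(928853) = 928853 · (1 − 1/19) · (1 − 1/31) · (1 − 1/83)
       = 928853 · 44280/48887 = 841320.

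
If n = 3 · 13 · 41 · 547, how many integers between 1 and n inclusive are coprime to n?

φ(3) = 3 − 1 = 2.
φ(13) = 13 − 1 = 12.
φ(41) = 41 − 1 = 40.
φ(547) = 547 − 1 = 546.
φ(874653) = 2 × 12 × 40 × 546 = 524160.

524160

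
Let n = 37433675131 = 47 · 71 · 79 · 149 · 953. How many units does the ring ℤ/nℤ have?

35387439360

φ(37433675131) = 37433675131 · (1 − 1/47) · (1 − 1/71) · (1 − 1/79) · (1 − 1/149) · (1 − 1/953)
       = 37433675131 · 35387439360/37433675131 = 35387439360.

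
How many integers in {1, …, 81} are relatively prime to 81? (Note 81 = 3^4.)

54

φ(3^4) = 3^4 − 3^3 = 81 − 27 = 54.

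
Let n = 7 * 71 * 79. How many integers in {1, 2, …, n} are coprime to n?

φ(7) = 7 − 1 = 6.
φ(71) = 71 − 1 = 70.
φ(79) = 79 − 1 = 78.
Multiply: 6 · 70 · 78 = 32760.

32760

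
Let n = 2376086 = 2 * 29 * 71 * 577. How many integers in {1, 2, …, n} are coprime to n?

φ(2376086) = 2376086 · (1 − 1/2) · (1 − 1/29) · (1 − 1/71) · (1 − 1/577)
       = 2376086 · 1128960/2376086 = 1128960.

1128960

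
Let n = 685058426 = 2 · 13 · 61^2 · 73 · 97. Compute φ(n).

303575040

φ(685058426) = 685058426 · (1 − 1/2) · (1 − 1/13) · (1 − 1/61) · (1 − 1/73) · (1 − 1/97)
       = 685058426 · 4976640/11230466 = 303575040.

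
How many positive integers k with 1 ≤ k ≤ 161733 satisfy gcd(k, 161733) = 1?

Factor 161733: 161733 = 3 · 11 · 13**2 · 29.
φ(161733) = 161733 · (1 − 1/3) · (1 − 1/11) · (1 − 1/13) · (1 − 1/29)
       = 161733 · 6720/12441 = 87360.

87360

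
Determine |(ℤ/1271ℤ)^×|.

1200

First factor: 1271 = 31 · 41.
φ(1271) = 1271 · (1 − 1/31) · (1 − 1/41)
       = 1271 · 1200/1271 = 1200.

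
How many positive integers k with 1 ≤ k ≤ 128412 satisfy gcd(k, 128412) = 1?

Factor 128412: 128412 = 2^2 * 3^3 * 29 * 41.
φ(128412) = 128412 · (1 − 1/2) · (1 − 1/3) · (1 − 1/29) · (1 − 1/41)
       = 128412 · 2240/7134 = 40320.

40320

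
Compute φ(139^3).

2666298

φ(139^3) = 139^3 − 139^2 = 2685619 − 19321 = 2666298.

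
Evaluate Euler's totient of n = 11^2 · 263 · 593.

17061440

φ(18871039) = 18871039 · (1 − 1/11) · (1 − 1/263) · (1 − 1/593)
       = 18871039 · 1551040/1715549 = 17061440.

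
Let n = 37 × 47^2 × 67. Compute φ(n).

φ(5476111) = 5476111 · (1 − 1/37) · (1 − 1/47) · (1 − 1/67)
       = 5476111 · 109296/116513 = 5136912.

5136912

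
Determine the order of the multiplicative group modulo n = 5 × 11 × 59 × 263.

φ(5) = 5 − 1 = 4.
φ(11) = 11 − 1 = 10.
φ(59) = 59 − 1 = 58.
φ(263) = 263 − 1 = 262.
Since φ is multiplicative, φ(853435) = 4 · 10 · 58 · 262 = 607840.

607840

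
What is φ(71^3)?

352870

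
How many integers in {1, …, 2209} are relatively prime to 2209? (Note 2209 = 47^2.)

2162

φ(47^2) = 47^2 − 47^1 = 2209 − 47 = 2162.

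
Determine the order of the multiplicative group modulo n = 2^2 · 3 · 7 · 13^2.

3744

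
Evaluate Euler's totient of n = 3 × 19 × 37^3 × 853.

1511638848

φ(3) = 3 − 1 = 2.
φ(19) = 19 − 1 = 18.
φ(37^3) = 37^2·(37−1) = 1369·36 = 49284.
φ(853) = 853 − 1 = 852.
φ(2462799513) = 2 × 18 × 49284 × 852 = 1511638848.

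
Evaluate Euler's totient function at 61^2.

3660

φ(61^2) = 61^1·(61−1) = 61·60 = 3660.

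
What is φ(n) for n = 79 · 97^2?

φ(743311) = 743311 · (1 − 1/79) · (1 − 1/97)
       = 743311 · 7488/7663 = 726336.

726336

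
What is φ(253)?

Prime factorization: 253 = 11 × 23.
φ(11) = 11 − 1 = 10.
φ(23) = 23 − 1 = 22.
Since φ is multiplicative, φ(253) = 10 · 22 = 220.

220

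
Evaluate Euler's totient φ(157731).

Factor 157731: 157731 = 3 · 7**2 · 29 · 37.
φ(157731) = 157731 · (1 − 1/3) · (1 − 1/7) · (1 − 1/29) · (1 − 1/37)
       = 157731 · 12096/22533 = 84672.

84672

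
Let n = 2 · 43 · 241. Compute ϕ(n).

φ(20726) = 20726 · (1 − 1/2) · (1 − 1/43) · (1 − 1/241)
       = 20726 · 10080/20726 = 10080.

10080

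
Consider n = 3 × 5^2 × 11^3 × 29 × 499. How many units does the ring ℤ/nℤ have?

674889600

φ(3) = 3 − 1 = 2.
φ(5^2) = 5^2 − 5^1 = 25 − 5 = 20.
φ(11^3) = 11^2·(11−1) = 121·10 = 1210.
φ(29) = 29 − 1 = 28.
φ(499) = 499 − 1 = 498.
Since φ is multiplicative, φ(1444567575) = 2 · 20 · 1210 · 28 · 498 = 674889600.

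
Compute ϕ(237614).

First factor: 237614 = 2 × 13^2 × 19 × 37.
φ(2) = 2 − 1 = 1.
φ(13^2) = 13^1·(13−1) = 13·12 = 156.
φ(19) = 19 − 1 = 18.
φ(37) = 37 − 1 = 36.
Since φ is multiplicative, φ(237614) = 1 · 156 · 18 · 36 = 101088.

101088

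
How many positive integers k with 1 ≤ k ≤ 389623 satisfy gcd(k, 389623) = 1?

322560

Factor 389623: 389623 = 13 * 17 * 41 * 43.
φ(13) = 13 − 1 = 12.
φ(17) = 17 − 1 = 16.
φ(41) = 41 − 1 = 40.
φ(43) = 43 − 1 = 42.
Multiply: 12 · 16 · 40 · 42 = 322560.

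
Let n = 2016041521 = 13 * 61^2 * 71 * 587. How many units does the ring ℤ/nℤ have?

1801598400

φ(2016041521) = 2016041521 · (1 − 1/13) · (1 − 1/61) · (1 − 1/71) · (1 − 1/587)
       = 2016041521 · 29534400/33049861 = 1801598400.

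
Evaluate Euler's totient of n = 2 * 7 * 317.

1896

φ(2) = 2 − 1 = 1.
φ(7) = 7 − 1 = 6.
φ(317) = 317 − 1 = 316.
Multiply: 1 · 6 · 316 = 1896.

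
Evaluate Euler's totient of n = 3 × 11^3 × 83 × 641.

127001600

φ(3) = 3 − 1 = 2.
φ(11^3) = 11^3 − 11^2 = 1331 − 121 = 1210.
φ(83) = 83 − 1 = 82.
φ(641) = 641 − 1 = 640.
Since φ is multiplicative, φ(212439579) = 2 · 1210 · 82 · 640 = 127001600.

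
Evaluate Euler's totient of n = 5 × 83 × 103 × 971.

32452320

φ(41505395) = 41505395 · (1 − 1/5) · (1 − 1/83) · (1 − 1/103) · (1 − 1/971)
       = 41505395 · 32452320/41505395 = 32452320.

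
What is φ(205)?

160

Prime factorization: 205 = 5 × 41.
φ(205) = 205 · (1 − 1/5) · (1 − 1/41)
       = 205 · 160/205 = 160.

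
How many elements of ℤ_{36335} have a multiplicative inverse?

26208

Factor 36335: 36335 = 5 · 13^2 · 43.
φ(5) = 5 − 1 = 4.
φ(13^2) = 13^1·(13−1) = 13·12 = 156.
φ(43) = 43 − 1 = 42.
φ(36335) = 4 × 156 × 42 = 26208.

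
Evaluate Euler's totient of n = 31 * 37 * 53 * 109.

φ(31) = 31 − 1 = 30.
φ(37) = 37 − 1 = 36.
φ(53) = 53 − 1 = 52.
φ(109) = 109 − 1 = 108.
φ(6626219) = 30 × 36 × 52 × 108 = 6065280.

6065280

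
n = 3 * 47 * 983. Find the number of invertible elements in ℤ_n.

φ(138603) = 138603 · (1 − 1/3) · (1 − 1/47) · (1 − 1/983)
       = 138603 · 90344/138603 = 90344.

90344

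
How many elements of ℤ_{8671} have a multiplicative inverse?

7392

Prime factorization: 8671 = 13 × 23 × 29.
φ(13) = 13 − 1 = 12.
φ(23) = 23 − 1 = 22.
φ(29) = 29 − 1 = 28.
φ(8671) = 12 × 22 × 28 = 7392.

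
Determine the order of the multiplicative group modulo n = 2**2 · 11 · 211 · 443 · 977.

φ(2^2) = 2^1·(2−1) = 2·1 = 2.
φ(11) = 11 − 1 = 10.
φ(211) = 211 − 1 = 210.
φ(443) = 443 − 1 = 442.
φ(977) = 977 − 1 = 976.
φ(4018217324) = 2 × 10 × 210 × 442 × 976 = 1811846400.

1811846400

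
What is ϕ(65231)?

60480

First factor: 65231 = 37 * 41 * 43.
φ(65231) = 65231 · (1 − 1/37) · (1 − 1/41) · (1 − 1/43)
       = 65231 · 60480/65231 = 60480.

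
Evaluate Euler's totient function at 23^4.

φ(23^4) = 23^4 − 23^3 = 279841 − 12167 = 267674.

267674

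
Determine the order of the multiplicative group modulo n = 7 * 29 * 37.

φ(7) = 7 − 1 = 6.
φ(29) = 29 − 1 = 28.
φ(37) = 37 − 1 = 36.
φ(7511) = 6 × 28 × 36 = 6048.

6048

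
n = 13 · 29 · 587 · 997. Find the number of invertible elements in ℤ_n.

φ(220635103) = 220635103 · (1 − 1/13) · (1 − 1/29) · (1 − 1/587) · (1 − 1/997)
       = 220635103 · 196108416/220635103 = 196108416.

196108416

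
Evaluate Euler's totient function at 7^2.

42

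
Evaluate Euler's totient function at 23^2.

φ(529) = 529 · (1 − 1/23)
       = 529 · 22/23 = 506.

506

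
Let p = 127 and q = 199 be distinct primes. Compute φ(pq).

24948

φ(25273) = 25273 · (1 − 1/127) · (1 − 1/199)
       = 25273 · 24948/25273 = 24948.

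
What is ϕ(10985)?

8112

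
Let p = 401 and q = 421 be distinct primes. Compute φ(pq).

168000

φ(n) = (p − 1)(q − 1) = (401−1)(421−1) = 400·420 = 168000.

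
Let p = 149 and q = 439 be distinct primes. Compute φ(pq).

64824

φ(149) = 149 − 1 = 148.
φ(439) = 439 − 1 = 438.
φ(65411) = 148 × 438 = 64824.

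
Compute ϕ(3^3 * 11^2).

φ(3267) = 3267 · (1 − 1/3) · (1 − 1/11)
       = 3267 · 20/33 = 1980.

1980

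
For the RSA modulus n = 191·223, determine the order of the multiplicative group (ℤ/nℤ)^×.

φ(42593) = 42593 · (1 − 1/191) · (1 − 1/223)
       = 42593 · 42180/42593 = 42180.

42180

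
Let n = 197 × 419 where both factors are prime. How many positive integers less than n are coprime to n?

φ(n) = (p − 1)(q − 1) = (197−1)(419−1) = 196·418 = 81928.

81928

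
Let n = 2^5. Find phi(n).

16

φ(2^5) = 2^4·(2−1) = 16·1 = 16.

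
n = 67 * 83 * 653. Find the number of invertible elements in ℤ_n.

φ(67) = 67 − 1 = 66.
φ(83) = 83 − 1 = 82.
φ(653) = 653 − 1 = 652.
φ(3631333) = 66 × 82 × 652 = 3528624.

3528624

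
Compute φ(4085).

3024

Prime factorization: 4085 = 5 * 19 * 43.
φ(5) = 5 − 1 = 4.
φ(19) = 19 − 1 = 18.
φ(43) = 43 − 1 = 42.
φ(4085) = 4 × 18 × 42 = 3024.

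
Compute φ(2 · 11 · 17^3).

46240

φ(108086) = 108086 · (1 − 1/2) · (1 − 1/11) · (1 − 1/17)
       = 108086 · 160/374 = 46240.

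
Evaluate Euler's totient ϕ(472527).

First factor: 472527 = 3^3 * 11 * 37 * 43.
φ(3^3) = 3^2·(3−1) = 9·2 = 18.
φ(11) = 11 − 1 = 10.
φ(37) = 37 − 1 = 36.
φ(43) = 43 − 1 = 42.
φ(472527) = 18 × 10 × 36 × 42 = 272160.

272160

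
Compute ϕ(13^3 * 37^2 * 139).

372778848

φ(13^3) = 13^2·(13−1) = 169·12 = 2028.
φ(37^2) = 37^1·(37−1) = 37·36 = 1332.
φ(139) = 139 − 1 = 138.
Multiply: 2028 · 1332 · 138 = 372778848.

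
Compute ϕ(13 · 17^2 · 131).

φ(13) = 13 − 1 = 12.
φ(17^2) = 17^1·(17−1) = 17·16 = 272.
φ(131) = 131 − 1 = 130.
Since φ is multiplicative, φ(492167) = 12 · 272 · 130 = 424320.

424320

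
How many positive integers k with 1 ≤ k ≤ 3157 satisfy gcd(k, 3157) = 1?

Prime factorization: 3157 = 7 · 11 · 41.
φ(3157) = 3157 · (1 − 1/7) · (1 − 1/11) · (1 − 1/41)
       = 3157 · 2400/3157 = 2400.

2400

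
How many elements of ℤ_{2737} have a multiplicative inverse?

2112

Prime factorization: 2737 = 7 · 17 · 23.
φ(2737) = 2737 · (1 − 1/7) · (1 − 1/17) · (1 − 1/23)
       = 2737 · 2112/2737 = 2112.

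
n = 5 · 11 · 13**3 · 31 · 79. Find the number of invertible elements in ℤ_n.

189820800

φ(5) = 5 − 1 = 4.
φ(11) = 11 − 1 = 10.
φ(13^3) = 13^3 − 13^2 = 2197 − 169 = 2028.
φ(31) = 31 − 1 = 30.
φ(79) = 79 − 1 = 78.
Since φ is multiplicative, φ(295924915) = 4 · 10 · 2028 · 30 · 78 = 189820800.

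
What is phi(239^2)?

φ(57121) = 57121 · (1 − 1/239)
       = 57121 · 238/239 = 56882.

56882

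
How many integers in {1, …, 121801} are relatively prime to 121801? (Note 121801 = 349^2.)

φ(121801) = 121801 · (1 − 1/349)
       = 121801 · 348/349 = 121452.

121452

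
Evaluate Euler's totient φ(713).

660

Prime factorization: 713 = 23 * 31.
φ(713) = 713 · (1 − 1/23) · (1 − 1/31)
       = 713 · 660/713 = 660.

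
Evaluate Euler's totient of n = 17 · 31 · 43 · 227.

φ(17) = 17 − 1 = 16.
φ(31) = 31 − 1 = 30.
φ(43) = 43 − 1 = 42.
φ(227) = 227 − 1 = 226.
φ(5144047) = 16 × 30 × 42 × 226 = 4556160.

4556160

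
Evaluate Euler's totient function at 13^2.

156

φ(13^2) = 13^1·(13−1) = 13·12 = 156.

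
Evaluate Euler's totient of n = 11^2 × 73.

7920

φ(8833) = 8833 · (1 − 1/11) · (1 − 1/73)
       = 8833 · 720/803 = 7920.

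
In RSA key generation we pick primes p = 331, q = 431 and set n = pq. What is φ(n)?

φ(331) = 331 − 1 = 330.
φ(431) = 431 − 1 = 430.
Multiply: 330 · 430 = 141900.

141900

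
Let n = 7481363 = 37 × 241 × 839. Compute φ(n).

φ(37) = 37 − 1 = 36.
φ(241) = 241 − 1 = 240.
φ(839) = 839 − 1 = 838.
Since φ is multiplicative, φ(7481363) = 36 · 240 · 838 = 7240320.

7240320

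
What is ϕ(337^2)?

φ(337^2) = 337^2 − 337^1 = 113569 − 337 = 113232.

113232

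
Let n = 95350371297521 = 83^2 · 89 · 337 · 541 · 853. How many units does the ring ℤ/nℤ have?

φ(83^2) = 83^1·(83−1) = 83·82 = 6806.
φ(89) = 89 − 1 = 88.
φ(337) = 337 − 1 = 336.
φ(541) = 541 − 1 = 540.
φ(853) = 853 − 1 = 852.
Since φ is multiplicative, φ(95350371297521) = 6806 · 88 · 336 · 540 · 852 = 92586410864640.

92586410864640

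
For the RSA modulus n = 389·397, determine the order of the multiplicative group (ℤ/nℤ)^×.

153648

φ(n) = (p − 1)(q − 1) = (389−1)(397−1) = 388·396 = 153648.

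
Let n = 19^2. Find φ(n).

342

φ(361) = 361 · (1 − 1/19)
       = 361 · 18/19 = 342.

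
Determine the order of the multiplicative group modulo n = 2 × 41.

φ(82) = 82 · (1 − 1/2) · (1 − 1/41)
       = 82 · 40/82 = 40.

40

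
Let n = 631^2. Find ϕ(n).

φ(631^2) = 631^2 − 631^1 = 398161 − 631 = 397530.

397530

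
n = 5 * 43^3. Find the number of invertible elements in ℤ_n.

φ(397535) = 397535 · (1 − 1/5) · (1 − 1/43)
       = 397535 · 168/215 = 310632.

310632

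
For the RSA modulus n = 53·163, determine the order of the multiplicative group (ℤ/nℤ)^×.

8424

φ(8639) = 8639 · (1 − 1/53) · (1 − 1/163)
       = 8639 · 8424/8639 = 8424.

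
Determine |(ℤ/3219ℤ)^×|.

2016

Factor 3219: 3219 = 3 * 29 * 37.
φ(3) = 3 − 1 = 2.
φ(29) = 29 − 1 = 28.
φ(37) = 37 − 1 = 36.
Multiply: 2 · 28 · 36 = 2016.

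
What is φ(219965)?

161280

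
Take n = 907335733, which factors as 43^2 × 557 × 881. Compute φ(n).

883639680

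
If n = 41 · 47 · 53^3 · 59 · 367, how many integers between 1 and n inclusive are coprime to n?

φ(41) = 41 − 1 = 40.
φ(47) = 47 − 1 = 46.
φ(53^3) = 53^2·(53−1) = 2809·52 = 146068.
φ(59) = 59 − 1 = 58.
φ(367) = 367 − 1 = 366.
φ(6211942103287) = 40 × 46 × 146068 × 58 × 366 = 5705345967360.

5705345967360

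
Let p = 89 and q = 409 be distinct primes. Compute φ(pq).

φ(pq) = (p−1)(q−1) = 88 · 408 = 35904.

35904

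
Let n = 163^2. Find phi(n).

φ(26569) = 26569 · (1 − 1/163)
       = 26569 · 162/163 = 26406.

26406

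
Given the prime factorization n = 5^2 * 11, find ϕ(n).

200

φ(5^2) = 5^1·(5−1) = 5·4 = 20.
φ(11) = 11 − 1 = 10.
φ(275) = 20 × 10 = 200.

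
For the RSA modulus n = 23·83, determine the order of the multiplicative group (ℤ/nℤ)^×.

1804

φ(23) = 23 − 1 = 22.
φ(83) = 83 − 1 = 82.
φ(1909) = 22 × 82 = 1804.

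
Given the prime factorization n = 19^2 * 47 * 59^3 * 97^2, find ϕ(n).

29577326936832

φ(19^2) = 19^1·(19−1) = 19·18 = 342.
φ(47) = 47 − 1 = 46.
φ(59^3) = 59^2·(59−1) = 3481·58 = 201898.
φ(97^2) = 97^1·(97−1) = 97·96 = 9312.
Since φ is multiplicative, φ(32787217623637) = 342 · 46 · 201898 · 9312 = 29577326936832.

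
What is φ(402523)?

Prime factorization: 402523 = 11 × 23 × 37 × 43.
φ(402523) = 402523 · (1 − 1/11) · (1 − 1/23) · (1 − 1/37) · (1 − 1/43)
       = 402523 · 332640/402523 = 332640.

332640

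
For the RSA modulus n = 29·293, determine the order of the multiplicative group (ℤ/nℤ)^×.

8176

φ(8497) = 8497 · (1 − 1/29) · (1 − 1/293)
       = 8497 · 8176/8497 = 8176.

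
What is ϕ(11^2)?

φ(121) = 121 · (1 − 1/11)
       = 121 · 10/11 = 110.

110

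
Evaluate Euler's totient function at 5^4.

φ(5^4) = 5^4 − 5^3 = 625 − 125 = 500.

500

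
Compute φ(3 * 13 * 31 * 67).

47520

φ(3) = 3 − 1 = 2.
φ(13) = 13 − 1 = 12.
φ(31) = 31 − 1 = 30.
φ(67) = 67 − 1 = 66.
φ(81003) = 2 × 12 × 30 × 66 = 47520.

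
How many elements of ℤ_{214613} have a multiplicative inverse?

First factor: 214613 = 7 * 23 * 31 * 43.
φ(214613) = 214613 · (1 − 1/7) · (1 − 1/23) · (1 − 1/31) · (1 − 1/43)
       = 214613 · 166320/214613 = 166320.

166320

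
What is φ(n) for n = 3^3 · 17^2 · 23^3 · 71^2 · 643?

181807242059520

φ(3^3) = 3^2·(3−1) = 9·2 = 18.
φ(17^2) = 17^2 − 17^1 = 289 − 17 = 272.
φ(23^3) = 23^2·(23−1) = 529·22 = 11638.
φ(71^2) = 71^1·(71−1) = 71·70 = 4970.
φ(643) = 643 − 1 = 642.
Multiply: 18 · 272 · 11638 · 4970 · 642 = 181807242059520.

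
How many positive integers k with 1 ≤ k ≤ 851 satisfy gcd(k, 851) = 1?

First factor: 851 = 23 × 37.
φ(851) = 851 · (1 − 1/23) · (1 − 1/37)
       = 851 · 792/851 = 792.

792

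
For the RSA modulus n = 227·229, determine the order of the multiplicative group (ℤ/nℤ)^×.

φ(51983) = 51983 · (1 − 1/227) · (1 − 1/229)
       = 51983 · 51528/51983 = 51528.

51528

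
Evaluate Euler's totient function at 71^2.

φ(5041) = 5041 · (1 − 1/71)
       = 5041 · 70/71 = 4970.

4970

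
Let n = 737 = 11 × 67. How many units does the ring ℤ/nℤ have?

φ(737) = 737 · (1 − 1/11) · (1 − 1/67)
       = 737 · 660/737 = 660.

660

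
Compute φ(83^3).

564898

φ(83^3) = 83^2·(83−1) = 6889·82 = 564898.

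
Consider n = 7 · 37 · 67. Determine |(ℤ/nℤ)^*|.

14256

φ(7) = 7 − 1 = 6.
φ(37) = 37 − 1 = 36.
φ(67) = 67 − 1 = 66.
φ(17353) = 6 × 36 × 66 = 14256.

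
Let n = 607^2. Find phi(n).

367842

φ(607^2) = 607^2 − 607^1 = 368449 − 607 = 367842.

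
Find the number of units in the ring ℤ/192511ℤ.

166320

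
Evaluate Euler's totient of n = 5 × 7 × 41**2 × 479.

18814080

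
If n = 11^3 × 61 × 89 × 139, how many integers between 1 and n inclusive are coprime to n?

881654400

φ(1004413861) = 1004413861 · (1 − 1/11) · (1 − 1/61) · (1 − 1/89) · (1 − 1/139)
       = 1004413861 · 7286400/8300941 = 881654400.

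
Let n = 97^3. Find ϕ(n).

903264

φ(912673) = 912673 · (1 − 1/97)
       = 912673 · 96/97 = 903264.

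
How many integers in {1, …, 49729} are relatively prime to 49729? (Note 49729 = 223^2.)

49506

φ(49729) = 49729 · (1 − 1/223)
       = 49729 · 222/223 = 49506.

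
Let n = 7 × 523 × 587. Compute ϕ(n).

1835352

φ(7) = 7 − 1 = 6.
φ(523) = 523 − 1 = 522.
φ(587) = 587 − 1 = 586.
Since φ is multiplicative, φ(2149007) = 6 · 522 · 586 = 1835352.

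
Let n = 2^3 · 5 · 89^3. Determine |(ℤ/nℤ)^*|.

φ(28198760) = 28198760 · (1 − 1/2) · (1 − 1/5) · (1 − 1/89)
       = 28198760 · 352/890 = 11152768.

11152768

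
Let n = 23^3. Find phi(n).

11638

φ(12167) = 12167 · (1 − 1/23)
       = 12167 · 22/23 = 11638.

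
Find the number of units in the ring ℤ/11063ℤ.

Prime factorization: 11063 = 13 · 23 · 37.
φ(11063) = 11063 · (1 − 1/13) · (1 − 1/23) · (1 − 1/37)
       = 11063 · 9504/11063 = 9504.

9504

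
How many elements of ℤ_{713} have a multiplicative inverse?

Prime factorization: 713 = 23 · 31.
φ(23) = 23 − 1 = 22.
φ(31) = 31 − 1 = 30.
φ(713) = 22 × 30 = 660.

660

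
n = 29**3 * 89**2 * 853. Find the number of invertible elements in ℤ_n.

157132601472

φ(164787034457) = 164787034457 · (1 − 1/29) · (1 − 1/89) · (1 − 1/853)
       = 164787034457 · 2099328/2201593 = 157132601472.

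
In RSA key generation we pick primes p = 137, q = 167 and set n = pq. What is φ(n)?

φ(pq) = (p−1)(q−1) = 136 · 166 = 22576.

22576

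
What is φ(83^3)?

564898

φ(83^3) = 83^2·(83−1) = 6889·82 = 564898.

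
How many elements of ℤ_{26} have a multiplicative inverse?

12

Factor 26: 26 = 2 · 13.
φ(2) = 2 − 1 = 1.
φ(13) = 13 − 1 = 12.
Since φ is multiplicative, φ(26) = 1 · 12 = 12.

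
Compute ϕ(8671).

7392

Prime factorization: 8671 = 13 * 23 * 29.
φ(8671) = 8671 · (1 − 1/13) · (1 − 1/23) · (1 − 1/29)
       = 8671 · 7392/8671 = 7392.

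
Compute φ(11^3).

1210

φ(11^3) = 11^2·(11−1) = 121·10 = 1210.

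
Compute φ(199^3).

7840998

φ(7880599) = 7880599 · (1 − 1/199)
       = 7880599 · 198/199 = 7840998.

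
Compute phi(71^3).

352870

φ(357911) = 357911 · (1 − 1/71)
       = 357911 · 70/71 = 352870.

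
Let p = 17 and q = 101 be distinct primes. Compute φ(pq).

φ(n) = (p − 1)(q − 1) = (17−1)(101−1) = 16·100 = 1600.

1600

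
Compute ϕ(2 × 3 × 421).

840

φ(2) = 2 − 1 = 1.
φ(3) = 3 − 1 = 2.
φ(421) = 421 − 1 = 420.
Since φ is multiplicative, φ(2526) = 1 · 2 · 420 = 840.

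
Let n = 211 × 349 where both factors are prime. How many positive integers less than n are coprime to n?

73080

φ(211) = 211 − 1 = 210.
φ(349) = 349 − 1 = 348.
Multiply: 210 · 348 = 73080.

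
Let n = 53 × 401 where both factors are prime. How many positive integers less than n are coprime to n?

20800

φ(53) = 53 − 1 = 52.
φ(401) = 401 − 1 = 400.
φ(21253) = 52 × 400 = 20800.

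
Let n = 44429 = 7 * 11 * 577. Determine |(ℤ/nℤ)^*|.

34560

φ(44429) = 44429 · (1 − 1/7) · (1 − 1/11) · (1 − 1/577)
       = 44429 · 34560/44429 = 34560.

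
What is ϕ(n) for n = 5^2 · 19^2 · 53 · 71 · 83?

2041603200

φ(5^2) = 5^1·(5−1) = 5·4 = 20.
φ(19^2) = 19^1·(19−1) = 19·18 = 342.
φ(53) = 53 − 1 = 52.
φ(71) = 71 − 1 = 70.
φ(83) = 83 − 1 = 82.
φ(2818769225) = 20 × 342 × 52 × 70 × 82 = 2041603200.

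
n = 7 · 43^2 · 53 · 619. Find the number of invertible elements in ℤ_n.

348225696

φ(424621001) = 424621001 · (1 − 1/7) · (1 − 1/43) · (1 − 1/53) · (1 − 1/619)
       = 424621001 · 8098272/9874907 = 348225696.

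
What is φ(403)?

360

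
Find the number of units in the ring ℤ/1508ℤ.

672

1508 = 2^2 × 13 × 29.
φ(2^2) = 2^2 − 2^1 = 4 − 2 = 2.
φ(13) = 13 − 1 = 12.
φ(29) = 29 − 1 = 28.
φ(1508) = 2 × 12 × 28 = 672.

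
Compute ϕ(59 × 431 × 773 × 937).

φ(59) = 59 − 1 = 58.
φ(431) = 431 − 1 = 430.
φ(773) = 773 − 1 = 772.
φ(937) = 937 − 1 = 936.
φ(18418250129) = 58 × 430 × 772 × 936 = 18021444480.

18021444480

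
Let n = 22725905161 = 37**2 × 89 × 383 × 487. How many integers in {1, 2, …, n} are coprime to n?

21761384832

φ(37^2) = 37^1·(37−1) = 37·36 = 1332.
φ(89) = 89 − 1 = 88.
φ(383) = 383 − 1 = 382.
φ(487) = 487 − 1 = 486.
Multiply: 1332 · 88 · 382 · 486 = 21761384832.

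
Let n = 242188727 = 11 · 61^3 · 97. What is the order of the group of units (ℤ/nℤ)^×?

214329600

φ(242188727) = 242188727 · (1 − 1/11) · (1 − 1/61) · (1 − 1/97)
       = 242188727 · 57600/65087 = 214329600.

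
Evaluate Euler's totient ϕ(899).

First factor: 899 = 29 × 31.
φ(899) = 899 · (1 − 1/29) · (1 − 1/31)
       = 899 · 840/899 = 840.

840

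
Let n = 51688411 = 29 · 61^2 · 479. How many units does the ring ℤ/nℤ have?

φ(29) = 29 − 1 = 28.
φ(61^2) = 61^2 − 61^1 = 3721 − 61 = 3660.
φ(479) = 479 − 1 = 478.
φ(51688411) = 28 × 3660 × 478 = 48985440.

48985440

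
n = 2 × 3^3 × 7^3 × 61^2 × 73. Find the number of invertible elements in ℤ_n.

1394547840

φ(2) = 2 − 1 = 1.
φ(3^3) = 3^2·(3−1) = 9·2 = 18.
φ(7^3) = 7^2·(7−1) = 49·6 = 294.
φ(61^2) = 61^2 − 61^1 = 3721 − 61 = 3660.
φ(73) = 73 − 1 = 72.
Since φ is multiplicative, φ(5031186426) = 1 · 18 · 294 · 3660 · 72 = 1394547840.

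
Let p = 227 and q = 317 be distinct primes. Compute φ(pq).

71416

φ(pq) = (p−1)(q−1) = 226 · 316 = 71416.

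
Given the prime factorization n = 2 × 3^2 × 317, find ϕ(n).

φ(5706) = 5706 · (1 − 1/2) · (1 − 1/3) · (1 − 1/317)
       = 5706 · 632/1902 = 1896.

1896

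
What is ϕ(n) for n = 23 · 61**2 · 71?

φ(23) = 23 − 1 = 22.
φ(61^2) = 61^1·(61−1) = 61·60 = 3660.
φ(71) = 71 − 1 = 70.
Since φ is multiplicative, φ(6076393) = 22 · 3660 · 70 = 5636400.

5636400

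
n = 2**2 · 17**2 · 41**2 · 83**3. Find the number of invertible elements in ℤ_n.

φ(2^2) = 2^1·(2−1) = 2·1 = 2.
φ(17^2) = 17^1·(17−1) = 17·16 = 272.
φ(41^2) = 41^1·(41−1) = 41·40 = 1640.
φ(83^3) = 83^2·(83−1) = 6889·82 = 564898.
Since φ is multiplicative, φ(1111117082732) = 2 · 272 · 1640 · 564898 = 503979399680.

503979399680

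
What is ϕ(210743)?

183456

First factor: 210743 = 13^2 · 29 · 43.
φ(13^2) = 13^2 − 13^1 = 169 − 13 = 156.
φ(29) = 29 − 1 = 28.
φ(43) = 43 − 1 = 42.
Since φ is multiplicative, φ(210743) = 156 · 28 · 42 = 183456.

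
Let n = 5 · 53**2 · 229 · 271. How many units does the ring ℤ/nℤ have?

678637440

φ(871618655) = 871618655 · (1 − 1/5) · (1 − 1/53) · (1 − 1/229) · (1 − 1/271)
       = 871618655 · 12804480/16445635 = 678637440.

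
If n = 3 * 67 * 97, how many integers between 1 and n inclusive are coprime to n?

12672

φ(3) = 3 − 1 = 2.
φ(67) = 67 − 1 = 66.
φ(97) = 97 − 1 = 96.
Since φ is multiplicative, φ(19497) = 2 · 66 · 96 = 12672.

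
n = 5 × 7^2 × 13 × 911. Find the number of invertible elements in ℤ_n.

1834560

φ(5) = 5 − 1 = 4.
φ(7^2) = 7^1·(7−1) = 7·6 = 42.
φ(13) = 13 − 1 = 12.
φ(911) = 911 − 1 = 910.
Since φ is multiplicative, φ(2901535) = 4 · 42 · 12 · 910 = 1834560.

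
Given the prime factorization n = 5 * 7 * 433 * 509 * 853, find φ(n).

4487436288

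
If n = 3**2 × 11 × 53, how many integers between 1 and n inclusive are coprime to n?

φ(3^2) = 3^2 − 3^1 = 9 − 3 = 6.
φ(11) = 11 − 1 = 10.
φ(53) = 53 − 1 = 52.
φ(5247) = 6 × 10 × 52 = 3120.

3120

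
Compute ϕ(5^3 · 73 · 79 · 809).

φ(5^3) = 5^2·(5−1) = 25·4 = 100.
φ(73) = 73 − 1 = 72.
φ(79) = 79 − 1 = 78.
φ(809) = 809 − 1 = 808.
Since φ is multiplicative, φ(583187875) = 100 · 72 · 78 · 808 = 453772800.

453772800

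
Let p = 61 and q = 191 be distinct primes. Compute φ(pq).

φ(61) = 61 − 1 = 60.
φ(191) = 191 − 1 = 190.
φ(11651) = 60 × 190 = 11400.

11400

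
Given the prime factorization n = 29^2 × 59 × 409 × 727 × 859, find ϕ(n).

11969281868544

φ(12673567730303) = 12673567730303 · (1 − 1/29) · (1 − 1/59) · (1 − 1/409) · (1 − 1/727) · (1 − 1/859)
       = 12673567730303 · 412733857536/437019576907 = 11969281868544.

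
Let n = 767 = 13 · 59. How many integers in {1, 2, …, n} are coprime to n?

696

φ(767) = 767 · (1 − 1/13) · (1 − 1/59)
       = 767 · 696/767 = 696.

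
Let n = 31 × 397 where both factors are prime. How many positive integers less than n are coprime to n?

φ(n) = (p − 1)(q − 1) = (31−1)(397−1) = 30·396 = 11880.

11880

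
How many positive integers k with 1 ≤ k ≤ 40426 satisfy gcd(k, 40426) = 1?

17920

Prime factorization: 40426 = 2 · 17 · 29 · 41.
φ(40426) = 40426 · (1 − 1/2) · (1 − 1/17) · (1 − 1/29) · (1 − 1/41)
       = 40426 · 17920/40426 = 17920.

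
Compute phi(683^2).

φ(683^2) = 683^2 − 683^1 = 466489 − 683 = 465806.

465806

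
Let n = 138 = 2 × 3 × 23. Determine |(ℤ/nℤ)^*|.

44

φ(138) = 138 · (1 − 1/2) · (1 − 1/3) · (1 − 1/23)
       = 138 · 44/138 = 44.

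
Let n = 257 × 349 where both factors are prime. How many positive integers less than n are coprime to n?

89088

φ(n) = (p − 1)(q − 1) = (257−1)(349−1) = 256·348 = 89088.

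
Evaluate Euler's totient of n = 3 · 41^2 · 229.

747840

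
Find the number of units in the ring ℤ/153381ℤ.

94080

First factor: 153381 = 3 · 29 · 41 · 43.
φ(3) = 3 − 1 = 2.
φ(29) = 29 − 1 = 28.
φ(41) = 41 − 1 = 40.
φ(43) = 43 − 1 = 42.
Since φ is multiplicative, φ(153381) = 2 · 28 · 40 · 42 = 94080.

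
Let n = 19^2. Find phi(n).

φ(19^2) = 19^1·(19−1) = 19·18 = 342.

342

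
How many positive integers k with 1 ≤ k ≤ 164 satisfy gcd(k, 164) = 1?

80

164 = 2**2 · 41.
φ(2^2) = 2^2 − 2^1 = 4 − 2 = 2.
φ(41) = 41 − 1 = 40.
φ(164) = 2 × 40 = 80.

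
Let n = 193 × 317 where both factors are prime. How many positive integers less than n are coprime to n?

60672

φ(193) = 193 − 1 = 192.
φ(317) = 317 − 1 = 316.
φ(61181) = 192 × 316 = 60672.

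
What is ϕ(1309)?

960

First factor: 1309 = 7 * 11 * 17.
φ(7) = 7 − 1 = 6.
φ(11) = 11 − 1 = 10.
φ(17) = 17 − 1 = 16.
Multiply: 6 · 10 · 16 = 960.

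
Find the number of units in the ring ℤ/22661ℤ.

22661 = 17 · 31 · 43.
φ(22661) = 22661 · (1 − 1/17) · (1 − 1/31) · (1 − 1/43)
       = 22661 · 20160/22661 = 20160.

20160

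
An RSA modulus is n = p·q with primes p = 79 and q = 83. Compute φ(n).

φ(pq) = (p−1)(q−1) = 78 · 82 = 6396.

6396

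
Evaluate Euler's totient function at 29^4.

682892

φ(707281) = 707281 · (1 − 1/29)
       = 707281 · 28/29 = 682892.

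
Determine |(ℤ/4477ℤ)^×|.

First factor: 4477 = 11^2 * 37.
φ(4477) = 4477 · (1 − 1/11) · (1 − 1/37)
       = 4477 · 360/407 = 3960.

3960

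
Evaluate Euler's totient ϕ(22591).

Prime factorization: 22591 = 19 × 29 × 41.
φ(22591) = 22591 · (1 − 1/19) · (1 − 1/29) · (1 − 1/41)
       = 22591 · 20160/22591 = 20160.

20160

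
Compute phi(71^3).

352870

φ(357911) = 357911 · (1 − 1/71)
       = 357911 · 70/71 = 352870.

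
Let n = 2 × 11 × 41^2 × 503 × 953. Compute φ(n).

7837625600

φ(17727654538) = 17727654538 · (1 − 1/2) · (1 − 1/11) · (1 − 1/41) · (1 − 1/503) · (1 − 1/953)
       = 17727654538 · 191161600/432381818 = 7837625600.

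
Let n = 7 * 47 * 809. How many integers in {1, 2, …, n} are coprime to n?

φ(266161) = 266161 · (1 − 1/7) · (1 − 1/47) · (1 − 1/809)
       = 266161 · 223008/266161 = 223008.

223008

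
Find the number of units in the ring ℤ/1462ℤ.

672

Prime factorization: 1462 = 2 · 17 · 43.
φ(1462) = 1462 · (1 − 1/2) · (1 − 1/17) · (1 − 1/43)
       = 1462 · 672/1462 = 672.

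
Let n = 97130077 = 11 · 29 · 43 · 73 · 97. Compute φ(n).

φ(97130077) = 97130077 · (1 − 1/11) · (1 − 1/29) · (1 − 1/43) · (1 − 1/73) · (1 − 1/97)
       = 97130077 · 81285120/97130077 = 81285120.

81285120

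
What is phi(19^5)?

φ(19^5) = 19^4·(19−1) = 130321·18 = 2345778.

2345778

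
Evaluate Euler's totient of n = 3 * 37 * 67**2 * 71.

22286880

φ(35377809) = 35377809 · (1 − 1/3) · (1 − 1/37) · (1 − 1/67) · (1 − 1/71)
       = 35377809 · 332640/528027 = 22286880.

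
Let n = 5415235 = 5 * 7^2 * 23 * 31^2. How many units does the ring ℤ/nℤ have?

3437280

φ(5415235) = 5415235 · (1 − 1/5) · (1 − 1/7) · (1 − 1/23) · (1 − 1/31)
       = 5415235 · 15840/24955 = 3437280.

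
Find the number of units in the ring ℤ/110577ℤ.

67200

110577 = 3 · 29 · 31 · 41.
φ(3) = 3 − 1 = 2.
φ(29) = 29 − 1 = 28.
φ(31) = 31 − 1 = 30.
φ(41) = 41 − 1 = 40.
φ(110577) = 2 × 28 × 30 × 40 = 67200.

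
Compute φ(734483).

635040

Factor 734483: 734483 = 19 · 29 · 31 · 43.
φ(19) = 19 − 1 = 18.
φ(29) = 29 − 1 = 28.
φ(31) = 31 − 1 = 30.
φ(43) = 43 − 1 = 42.
Since φ is multiplicative, φ(734483) = 18 · 28 · 30 · 42 = 635040.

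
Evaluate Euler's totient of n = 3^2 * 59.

φ(531) = 531 · (1 − 1/3) · (1 − 1/59)
       = 531 · 116/177 = 348.

348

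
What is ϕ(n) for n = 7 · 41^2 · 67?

φ(788389) = 788389 · (1 − 1/7) · (1 − 1/41) · (1 − 1/67)
       = 788389 · 15840/19229 = 649440.

649440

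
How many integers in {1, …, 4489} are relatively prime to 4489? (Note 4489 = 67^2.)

φ(4489) = 4489 · (1 − 1/67)
       = 4489 · 66/67 = 4422.

4422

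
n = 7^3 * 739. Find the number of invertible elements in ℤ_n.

216972

φ(7^3) = 7^3 − 7^2 = 343 − 49 = 294.
φ(739) = 739 − 1 = 738.
Since φ is multiplicative, φ(253477) = 294 · 738 = 216972.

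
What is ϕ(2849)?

Prime factorization: 2849 = 7 · 11 · 37.
φ(2849) = 2849 · (1 − 1/7) · (1 − 1/11) · (1 − 1/37)
       = 2849 · 2160/2849 = 2160.

2160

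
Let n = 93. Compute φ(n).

93 = 3 · 31.
φ(93) = 93 · (1 − 1/3) · (1 − 1/31)
       = 93 · 60/93 = 60.

60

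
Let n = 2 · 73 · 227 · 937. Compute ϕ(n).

15230592

φ(31054054) = 31054054 · (1 − 1/2) · (1 − 1/73) · (1 − 1/227) · (1 − 1/937)
       = 31054054 · 15230592/31054054 = 15230592.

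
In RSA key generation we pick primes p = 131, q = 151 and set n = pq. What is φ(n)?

For distinct primes, φ(pq) = (p−1)(q−1) = 130 × 150 = 19500.

19500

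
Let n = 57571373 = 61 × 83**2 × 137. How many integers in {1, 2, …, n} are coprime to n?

55536960

φ(61) = 61 − 1 = 60.
φ(83^2) = 83^2 − 83^1 = 6889 − 83 = 6806.
φ(137) = 137 − 1 = 136.
Multiply: 60 · 6806 · 136 = 55536960.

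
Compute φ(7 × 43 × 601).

151200

φ(7) = 7 − 1 = 6.
φ(43) = 43 − 1 = 42.
φ(601) = 601 − 1 = 600.
Since φ is multiplicative, φ(180901) = 6 · 42 · 600 = 151200.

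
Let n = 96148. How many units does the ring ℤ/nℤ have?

Prime factorization: 96148 = 2^2 * 13 * 43^2.
φ(96148) = 96148 · (1 − 1/2) · (1 − 1/13) · (1 − 1/43)
       = 96148 · 504/1118 = 43344.

43344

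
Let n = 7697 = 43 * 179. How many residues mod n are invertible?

φ(43) = 43 − 1 = 42.
φ(179) = 179 − 1 = 178.
Multiply: 42 · 178 = 7476.

7476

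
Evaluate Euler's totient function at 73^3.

φ(389017) = 389017 · (1 − 1/73)
       = 389017 · 72/73 = 383688.

383688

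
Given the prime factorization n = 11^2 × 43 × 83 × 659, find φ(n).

249276720

φ(11^2) = 11^1·(11−1) = 11·10 = 110.
φ(43) = 43 − 1 = 42.
φ(83) = 83 − 1 = 82.
φ(659) = 659 − 1 = 658.
φ(284588491) = 110 × 42 × 82 × 658 = 249276720.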